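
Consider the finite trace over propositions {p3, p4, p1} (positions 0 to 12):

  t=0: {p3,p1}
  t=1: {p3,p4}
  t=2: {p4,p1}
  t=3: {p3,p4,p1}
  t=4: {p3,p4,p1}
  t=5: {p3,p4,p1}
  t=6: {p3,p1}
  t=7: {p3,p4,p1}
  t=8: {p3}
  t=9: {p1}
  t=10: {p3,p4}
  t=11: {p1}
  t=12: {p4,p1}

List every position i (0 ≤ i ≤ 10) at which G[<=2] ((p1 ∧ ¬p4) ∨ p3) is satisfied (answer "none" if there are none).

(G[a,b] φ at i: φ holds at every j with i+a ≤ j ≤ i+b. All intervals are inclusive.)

3, 4, 5, 6, 7, 8, 9

Evaluate at each i in [0,10]:
  i=0: ✗ (fails at j=2)
  i=1: ✗ (fails at j=2)
  i=2: ✗ (fails at j=2)
  i=3: ✓ (all of [3,5])
  i=4: ✓ (all of [4,6])
  i=5: ✓ (all of [5,7])
  i=6: ✓ (all of [6,8])
  i=7: ✓ (all of [7,9])
  i=8: ✓ (all of [8,10])
  i=9: ✓ (all of [9,11])
  i=10: ✗ (fails at j=12)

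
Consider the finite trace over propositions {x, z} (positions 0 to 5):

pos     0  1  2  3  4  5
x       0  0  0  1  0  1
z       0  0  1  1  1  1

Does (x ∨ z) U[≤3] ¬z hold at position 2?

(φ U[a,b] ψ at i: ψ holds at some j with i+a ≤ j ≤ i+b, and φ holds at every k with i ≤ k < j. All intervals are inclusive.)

False

Need some j in [2,5] with ¬z, and (x ∨ z) at every k in [2,j-1].
  j=2: ¬z false.
  j=3: ¬z false.
  j=4: ¬z false.
  j=5: ¬z false.
No j in the window works → until fails.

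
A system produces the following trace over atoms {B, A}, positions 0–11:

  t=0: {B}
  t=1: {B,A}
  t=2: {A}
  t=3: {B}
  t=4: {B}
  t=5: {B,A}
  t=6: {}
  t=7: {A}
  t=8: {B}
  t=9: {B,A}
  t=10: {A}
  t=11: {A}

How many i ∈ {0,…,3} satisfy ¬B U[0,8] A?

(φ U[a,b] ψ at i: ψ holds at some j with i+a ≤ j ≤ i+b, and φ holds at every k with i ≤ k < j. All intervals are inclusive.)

2

Evaluate at each i in [0,3]:
  i=0: ✗ (lhs fails at k=0 before rhs at j=1)
  i=1: ✓ (rhs at j=1)
  i=2: ✓ (rhs at j=2)
  i=3: ✗ (lhs fails at k=3 before rhs at j=5)
Positions where it holds: {1, 2} → 2.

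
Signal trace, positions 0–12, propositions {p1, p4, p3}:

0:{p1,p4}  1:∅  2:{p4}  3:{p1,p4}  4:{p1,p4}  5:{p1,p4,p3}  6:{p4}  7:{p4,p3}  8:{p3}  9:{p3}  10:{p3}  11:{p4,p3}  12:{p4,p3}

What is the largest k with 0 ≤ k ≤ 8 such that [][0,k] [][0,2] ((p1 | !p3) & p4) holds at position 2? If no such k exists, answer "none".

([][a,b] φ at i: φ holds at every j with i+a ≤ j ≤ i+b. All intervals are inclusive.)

[][0,2] ((p1 | !p3) & p4) must hold from j=2 onward; find where it first fails.
  j=2: holds
  j=3: holds
  j=4: holds
  j=5: fails
Holds on [2,4], so largest k = 2.

2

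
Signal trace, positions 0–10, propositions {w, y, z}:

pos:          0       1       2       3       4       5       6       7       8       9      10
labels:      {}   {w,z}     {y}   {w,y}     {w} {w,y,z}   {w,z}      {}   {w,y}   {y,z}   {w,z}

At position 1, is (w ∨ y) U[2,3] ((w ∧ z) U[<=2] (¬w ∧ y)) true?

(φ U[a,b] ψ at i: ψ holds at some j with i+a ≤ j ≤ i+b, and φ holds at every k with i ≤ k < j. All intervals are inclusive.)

Need some j in [3,4] with ((w ∧ z) U[<=2] (¬w ∧ y)), and (w ∨ y) at every k in [1,j-1].
  j=3: ((w ∧ z) U[<=2] (¬w ∧ y)) — fails.
  j=4: ((w ∧ z) U[<=2] (¬w ∧ y)) — fails.
No j in the window works → until fails.

No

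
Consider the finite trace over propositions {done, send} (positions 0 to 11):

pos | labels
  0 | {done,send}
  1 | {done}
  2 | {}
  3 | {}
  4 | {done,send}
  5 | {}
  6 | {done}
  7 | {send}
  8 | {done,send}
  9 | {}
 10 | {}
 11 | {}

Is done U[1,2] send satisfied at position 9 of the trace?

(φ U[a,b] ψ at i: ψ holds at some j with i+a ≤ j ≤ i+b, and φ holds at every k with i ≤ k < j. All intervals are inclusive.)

No

Need some j in [10,11] with send, and done at every k in [9,j-1].
  j=10: send false.
  j=11: send false.
No j in the window works → until fails.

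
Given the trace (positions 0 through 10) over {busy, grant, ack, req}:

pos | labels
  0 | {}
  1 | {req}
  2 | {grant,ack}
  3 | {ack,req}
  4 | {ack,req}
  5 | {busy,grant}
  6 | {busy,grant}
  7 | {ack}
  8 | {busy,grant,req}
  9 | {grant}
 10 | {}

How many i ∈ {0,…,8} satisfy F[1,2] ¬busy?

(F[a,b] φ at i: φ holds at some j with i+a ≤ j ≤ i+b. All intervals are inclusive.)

Evaluate at each i in [0,8]:
  i=0: ✓ (witness j=1)
  i=1: ✓ (witness j=2)
  i=2: ✓ (witness j=3)
  i=3: ✓ (witness j=4)
  i=4: ✗ (none in [5,6])
  i=5: ✓ (witness j=7)
  i=6: ✓ (witness j=7)
  i=7: ✓ (witness j=9)
  i=8: ✓ (witness j=9)
Positions where it holds: {0, 1, 2, 3, 5, 6, 7, 8} → 8.

8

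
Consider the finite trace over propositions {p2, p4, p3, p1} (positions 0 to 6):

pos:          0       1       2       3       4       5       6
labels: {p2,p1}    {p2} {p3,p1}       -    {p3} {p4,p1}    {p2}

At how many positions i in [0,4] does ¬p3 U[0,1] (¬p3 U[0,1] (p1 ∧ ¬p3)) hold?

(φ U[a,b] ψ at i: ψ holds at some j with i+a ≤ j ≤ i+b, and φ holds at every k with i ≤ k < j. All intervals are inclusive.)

1

Evaluate at each i in [0,4]:
  i=0: ✓ (rhs at j=0)
  i=1: ✗ (no rhs in [1,2])
  i=2: ✗ (no rhs in [2,3])
  i=3: ✗ (no rhs in [3,4])
  i=4: ✗ (lhs fails at k=4 before rhs at j=5)
Positions where it holds: {0} → 1.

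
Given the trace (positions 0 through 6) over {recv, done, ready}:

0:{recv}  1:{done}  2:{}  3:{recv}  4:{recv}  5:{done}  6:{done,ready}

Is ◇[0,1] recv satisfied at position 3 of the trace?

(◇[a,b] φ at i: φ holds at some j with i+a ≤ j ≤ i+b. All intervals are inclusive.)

Yes

Check recv at each j in [3,4]:
  j=3: true
  j=4: true
Found at j=3 → formula holds.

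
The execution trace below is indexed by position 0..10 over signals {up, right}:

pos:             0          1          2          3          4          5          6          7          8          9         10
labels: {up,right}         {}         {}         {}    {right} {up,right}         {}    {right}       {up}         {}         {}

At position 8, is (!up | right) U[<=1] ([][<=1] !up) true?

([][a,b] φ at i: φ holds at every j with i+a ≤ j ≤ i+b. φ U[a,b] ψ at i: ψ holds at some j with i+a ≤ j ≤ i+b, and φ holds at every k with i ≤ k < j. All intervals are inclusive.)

Does not hold

Need some j in [8,9] with [][<=1] !up, and (!up | right) at every k in [8,j-1].
  j=8: [][<=1] !up — fails at 8.
  j=9: [][<=1] !up holds, but (!up | right) fails at k=8 → not this j.
No j in the window works → until fails.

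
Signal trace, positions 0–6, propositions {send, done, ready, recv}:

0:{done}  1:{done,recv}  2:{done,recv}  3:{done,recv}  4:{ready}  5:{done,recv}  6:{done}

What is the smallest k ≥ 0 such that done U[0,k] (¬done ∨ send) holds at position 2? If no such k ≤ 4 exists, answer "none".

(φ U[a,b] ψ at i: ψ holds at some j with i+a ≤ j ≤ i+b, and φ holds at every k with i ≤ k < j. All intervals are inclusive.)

2

Need earliest j ≥ 2 with (¬done ∨ send), and done at every k in [2,j-1].
  j=2: rhs fails.
  j=3: rhs fails.
  j=4: rhs holds; lhs holds on [2,3]. k = 2.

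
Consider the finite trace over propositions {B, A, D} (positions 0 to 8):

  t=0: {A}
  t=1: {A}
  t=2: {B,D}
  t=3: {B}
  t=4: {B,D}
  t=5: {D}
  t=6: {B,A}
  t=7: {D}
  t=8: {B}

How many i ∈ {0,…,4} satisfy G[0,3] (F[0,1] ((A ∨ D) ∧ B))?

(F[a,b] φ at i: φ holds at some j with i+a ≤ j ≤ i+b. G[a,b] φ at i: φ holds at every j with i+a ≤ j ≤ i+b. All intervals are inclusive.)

3

Evaluate at each i in [0,4]:
  i=0: ✗ (fails at j=0)
  i=1: ✓ (all of [1,4])
  i=2: ✓ (all of [2,5])
  i=3: ✓ (all of [3,6])
  i=4: ✗ (fails at j=7)
Positions where it holds: {1, 2, 3} → 3.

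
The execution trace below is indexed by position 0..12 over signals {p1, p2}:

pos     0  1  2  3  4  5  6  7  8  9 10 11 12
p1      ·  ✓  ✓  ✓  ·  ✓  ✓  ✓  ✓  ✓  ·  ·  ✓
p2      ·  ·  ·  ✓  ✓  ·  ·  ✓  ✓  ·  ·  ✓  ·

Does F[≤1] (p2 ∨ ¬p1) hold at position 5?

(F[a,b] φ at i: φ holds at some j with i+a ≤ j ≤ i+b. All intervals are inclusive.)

Check (p2 ∨ ¬p1) at each j in [5,6]:
  j=5: false
  j=6: false
No position in the window satisfies it → formula fails.

No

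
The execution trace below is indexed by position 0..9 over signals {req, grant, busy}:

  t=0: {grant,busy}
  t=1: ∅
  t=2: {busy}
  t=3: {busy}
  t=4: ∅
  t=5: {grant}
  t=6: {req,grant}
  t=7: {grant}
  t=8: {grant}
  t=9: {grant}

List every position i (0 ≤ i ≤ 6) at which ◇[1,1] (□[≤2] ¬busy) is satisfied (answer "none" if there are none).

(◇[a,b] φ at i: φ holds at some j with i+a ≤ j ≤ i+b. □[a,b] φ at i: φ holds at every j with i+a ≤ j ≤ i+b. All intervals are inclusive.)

3, 4, 5, 6

Evaluate at each i in [0,6]:
  i=0: ✗ (none in [1,1])
  i=1: ✗ (none in [2,2])
  i=2: ✗ (none in [3,3])
  i=3: ✓ (witness j=4)
  i=4: ✓ (witness j=5)
  i=5: ✓ (witness j=6)
  i=6: ✓ (witness j=7)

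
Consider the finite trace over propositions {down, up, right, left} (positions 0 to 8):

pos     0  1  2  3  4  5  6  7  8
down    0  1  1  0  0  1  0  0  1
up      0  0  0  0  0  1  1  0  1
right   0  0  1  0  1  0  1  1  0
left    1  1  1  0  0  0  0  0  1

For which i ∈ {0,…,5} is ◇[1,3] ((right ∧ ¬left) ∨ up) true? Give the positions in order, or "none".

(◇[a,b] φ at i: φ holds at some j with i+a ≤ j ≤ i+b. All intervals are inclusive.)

Evaluate at each i in [0,5]:
  i=0: ✗ (none in [1,3])
  i=1: ✓ (witness j=4)
  i=2: ✓ (witness j=4)
  i=3: ✓ (witness j=4)
  i=4: ✓ (witness j=5)
  i=5: ✓ (witness j=6)

1, 2, 3, 4, 5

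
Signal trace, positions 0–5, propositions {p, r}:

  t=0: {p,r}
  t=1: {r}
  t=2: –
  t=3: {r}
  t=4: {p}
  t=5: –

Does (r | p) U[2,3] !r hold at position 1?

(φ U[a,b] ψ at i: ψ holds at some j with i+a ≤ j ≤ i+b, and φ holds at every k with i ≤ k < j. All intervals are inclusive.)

False

Need some j in [3,4] with !r, and (r | p) at every k in [1,j-1].
  j=3: !r false.
  j=4: !r holds, but (r | p) fails at k=2 → not this j.
No j in the window works → until fails.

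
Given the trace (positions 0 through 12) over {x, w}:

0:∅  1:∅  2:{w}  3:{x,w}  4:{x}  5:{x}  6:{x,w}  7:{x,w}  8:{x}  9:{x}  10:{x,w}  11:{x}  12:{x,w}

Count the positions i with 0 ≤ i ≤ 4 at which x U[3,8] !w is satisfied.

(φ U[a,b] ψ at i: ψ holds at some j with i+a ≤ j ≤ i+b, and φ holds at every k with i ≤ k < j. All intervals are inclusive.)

Evaluate at each i in [0,4]:
  i=0: ✗ (lhs fails at k=0 before rhs at j=4)
  i=1: ✗ (lhs fails at k=1 before rhs at j=4)
  i=2: ✗ (lhs fails at k=2 before rhs at j=5)
  i=3: ✓ (rhs at j=8; lhs holds on [3,7])
  i=4: ✓ (rhs at j=8; lhs holds on [4,7])
Positions where it holds: {3, 4} → 2.

2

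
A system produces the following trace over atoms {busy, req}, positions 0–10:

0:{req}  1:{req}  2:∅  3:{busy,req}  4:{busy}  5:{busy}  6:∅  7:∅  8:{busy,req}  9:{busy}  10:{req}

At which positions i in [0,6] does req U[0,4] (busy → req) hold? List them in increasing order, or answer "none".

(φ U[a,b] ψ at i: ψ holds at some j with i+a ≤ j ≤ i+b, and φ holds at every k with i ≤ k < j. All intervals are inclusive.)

0, 1, 2, 3, 6

Evaluate at each i in [0,6]:
  i=0: ✓ (rhs at j=0)
  i=1: ✓ (rhs at j=1)
  i=2: ✓ (rhs at j=2)
  i=3: ✓ (rhs at j=3)
  i=4: ✗ (lhs fails at k=4 before rhs at j=6)
  i=5: ✗ (lhs fails at k=5 before rhs at j=6)
  i=6: ✓ (rhs at j=6)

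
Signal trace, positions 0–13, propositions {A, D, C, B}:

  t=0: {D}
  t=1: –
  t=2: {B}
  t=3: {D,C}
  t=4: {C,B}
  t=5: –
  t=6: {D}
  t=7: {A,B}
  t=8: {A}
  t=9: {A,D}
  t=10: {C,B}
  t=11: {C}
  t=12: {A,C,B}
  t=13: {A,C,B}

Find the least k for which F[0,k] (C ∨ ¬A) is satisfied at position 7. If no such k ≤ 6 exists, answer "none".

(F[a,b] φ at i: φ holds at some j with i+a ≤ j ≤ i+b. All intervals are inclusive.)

3

Scan j = 7,8,… for (C ∨ ¬A):
  j=7: fails
  j=8: fails
  j=9: fails
  j=10: holds
First hit at j=10, so smallest k = 10-7 = 3.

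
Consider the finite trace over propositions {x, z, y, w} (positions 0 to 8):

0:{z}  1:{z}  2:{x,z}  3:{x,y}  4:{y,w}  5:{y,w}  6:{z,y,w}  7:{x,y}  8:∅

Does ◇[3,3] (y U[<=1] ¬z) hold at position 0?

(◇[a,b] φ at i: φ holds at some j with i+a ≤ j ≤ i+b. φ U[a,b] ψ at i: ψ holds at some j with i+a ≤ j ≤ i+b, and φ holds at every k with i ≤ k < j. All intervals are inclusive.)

Check (y U[<=1] ¬z) at each j in [3,3]:
  j=3: holds
Found at j=3 → formula holds.

Holds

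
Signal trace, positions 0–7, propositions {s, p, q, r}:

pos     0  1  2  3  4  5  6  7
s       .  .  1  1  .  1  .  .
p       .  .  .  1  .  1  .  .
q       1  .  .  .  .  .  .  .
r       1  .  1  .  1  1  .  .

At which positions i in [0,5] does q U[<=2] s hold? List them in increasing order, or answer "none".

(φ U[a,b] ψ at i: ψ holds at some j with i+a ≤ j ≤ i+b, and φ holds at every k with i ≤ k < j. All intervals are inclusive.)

2, 3, 5

Evaluate at each i in [0,5]:
  i=0: ✗ (lhs fails at k=1 before rhs at j=2)
  i=1: ✗ (lhs fails at k=1 before rhs at j=2)
  i=2: ✓ (rhs at j=2)
  i=3: ✓ (rhs at j=3)
  i=4: ✗ (lhs fails at k=4 before rhs at j=5)
  i=5: ✓ (rhs at j=5)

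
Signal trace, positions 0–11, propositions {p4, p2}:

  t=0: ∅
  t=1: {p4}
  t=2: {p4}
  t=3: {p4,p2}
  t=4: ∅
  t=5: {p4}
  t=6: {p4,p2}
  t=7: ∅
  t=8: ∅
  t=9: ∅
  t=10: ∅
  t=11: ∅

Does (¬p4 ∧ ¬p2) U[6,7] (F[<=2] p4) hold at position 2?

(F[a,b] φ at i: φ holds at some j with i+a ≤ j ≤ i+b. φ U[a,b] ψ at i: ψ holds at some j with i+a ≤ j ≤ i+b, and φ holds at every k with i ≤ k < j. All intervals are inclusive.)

False

Need some j in [8,9] with F[<=2] p4, and (¬p4 ∧ ¬p2) at every k in [2,j-1].
  j=8: F[<=2] p4 — fails (none in [8,10]).
  j=9: F[<=2] p4 — fails (none in [9,11]).
No j in the window works → until fails.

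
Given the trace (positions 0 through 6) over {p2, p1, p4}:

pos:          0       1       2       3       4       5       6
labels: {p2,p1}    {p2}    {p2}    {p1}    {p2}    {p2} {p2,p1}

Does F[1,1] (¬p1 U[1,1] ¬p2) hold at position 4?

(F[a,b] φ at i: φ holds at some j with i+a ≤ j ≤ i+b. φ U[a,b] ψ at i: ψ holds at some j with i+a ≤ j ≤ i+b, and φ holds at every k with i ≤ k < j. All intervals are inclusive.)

Check (¬p1 U[1,1] ¬p2) at each j in [5,5]:
  j=5: fails
No position in the window satisfies it → formula fails.

False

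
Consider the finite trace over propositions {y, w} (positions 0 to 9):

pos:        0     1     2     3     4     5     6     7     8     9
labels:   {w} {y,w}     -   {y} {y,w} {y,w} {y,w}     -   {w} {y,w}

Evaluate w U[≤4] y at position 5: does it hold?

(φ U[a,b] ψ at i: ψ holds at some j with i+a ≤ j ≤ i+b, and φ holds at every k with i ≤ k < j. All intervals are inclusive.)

Holds

Need some j in [5,9] with y, and w at every k in [5,j-1].
  j=5: y holds; no prefix to check → satisfied.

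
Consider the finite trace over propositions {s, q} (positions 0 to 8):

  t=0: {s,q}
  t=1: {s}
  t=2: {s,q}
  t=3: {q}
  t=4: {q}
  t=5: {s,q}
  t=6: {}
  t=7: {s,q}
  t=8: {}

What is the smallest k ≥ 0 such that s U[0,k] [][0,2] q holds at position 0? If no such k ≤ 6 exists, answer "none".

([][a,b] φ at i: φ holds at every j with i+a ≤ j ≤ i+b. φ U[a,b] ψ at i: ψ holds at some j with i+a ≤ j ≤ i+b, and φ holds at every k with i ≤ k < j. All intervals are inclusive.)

2

Need earliest j ≥ 0 with [][0,2] q, and s at every k in [0,j-1].
  j=0: rhs fails.
  j=1: rhs fails.
  j=2: rhs holds; lhs holds on [0,1]. k = 2.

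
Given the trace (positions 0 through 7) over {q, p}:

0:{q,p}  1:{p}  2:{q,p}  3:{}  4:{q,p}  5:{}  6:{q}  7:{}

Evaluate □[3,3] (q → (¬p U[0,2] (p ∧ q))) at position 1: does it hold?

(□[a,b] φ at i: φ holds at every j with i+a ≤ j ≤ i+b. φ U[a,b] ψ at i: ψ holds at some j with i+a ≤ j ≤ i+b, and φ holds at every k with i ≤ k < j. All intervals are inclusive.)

Holds

Check (q → (¬p U[0,2] (p ∧ q))) at every j in [4,4]:
  j=4: antecedent true; consequent holds → ✓
All positions satisfy it → formula holds.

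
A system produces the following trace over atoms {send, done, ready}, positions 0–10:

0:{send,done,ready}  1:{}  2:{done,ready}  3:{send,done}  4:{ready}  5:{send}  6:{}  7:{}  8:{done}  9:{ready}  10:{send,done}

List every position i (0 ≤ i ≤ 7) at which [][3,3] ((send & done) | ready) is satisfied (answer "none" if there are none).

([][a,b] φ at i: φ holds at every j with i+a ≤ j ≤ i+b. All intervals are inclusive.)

0, 1, 6, 7

Evaluate at each i in [0,7]:
  i=0: ✓ (all of [3,3])
  i=1: ✓ (all of [4,4])
  i=2: ✗ (fails at j=5)
  i=3: ✗ (fails at j=6)
  i=4: ✗ (fails at j=7)
  i=5: ✗ (fails at j=8)
  i=6: ✓ (all of [9,9])
  i=7: ✓ (all of [10,10])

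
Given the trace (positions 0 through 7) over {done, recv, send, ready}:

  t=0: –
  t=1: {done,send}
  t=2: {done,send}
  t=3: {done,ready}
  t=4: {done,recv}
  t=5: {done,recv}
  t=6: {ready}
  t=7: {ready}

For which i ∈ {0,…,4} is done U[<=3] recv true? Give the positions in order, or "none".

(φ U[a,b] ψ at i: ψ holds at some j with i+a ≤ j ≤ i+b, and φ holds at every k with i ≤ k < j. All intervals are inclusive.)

Evaluate at each i in [0,4]:
  i=0: ✗ (no rhs in [0,3])
  i=1: ✓ (rhs at j=4; lhs holds on [1,3])
  i=2: ✓ (rhs at j=4; lhs holds on [2,3])
  i=3: ✓ (rhs at j=4; lhs holds on [3,3])
  i=4: ✓ (rhs at j=4)

1, 2, 3, 4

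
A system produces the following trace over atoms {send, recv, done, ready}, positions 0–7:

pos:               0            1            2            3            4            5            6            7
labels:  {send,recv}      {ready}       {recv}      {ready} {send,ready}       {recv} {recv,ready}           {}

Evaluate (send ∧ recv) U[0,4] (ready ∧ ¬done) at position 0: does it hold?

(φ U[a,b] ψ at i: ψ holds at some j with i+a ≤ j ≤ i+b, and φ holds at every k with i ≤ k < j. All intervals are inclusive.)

Need some j in [0,4] with (ready ∧ ¬done), and (send ∧ recv) at every k in [0,j-1].
  j=0: (ready ∧ ¬done) false.
  j=1: (ready ∧ ¬done) holds; (send ∧ recv) holds at every k in [0,0] → satisfied.

Holds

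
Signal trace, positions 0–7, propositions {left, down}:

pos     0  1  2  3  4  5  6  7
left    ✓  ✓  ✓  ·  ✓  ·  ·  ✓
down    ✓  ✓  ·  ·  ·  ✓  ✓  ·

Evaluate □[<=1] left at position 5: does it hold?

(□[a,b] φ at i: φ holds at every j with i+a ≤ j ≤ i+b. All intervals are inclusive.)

Does not hold

Check left at every j in [5,6]:
  j=5: false
  j=6: false
Fails at j=5 → formula fails.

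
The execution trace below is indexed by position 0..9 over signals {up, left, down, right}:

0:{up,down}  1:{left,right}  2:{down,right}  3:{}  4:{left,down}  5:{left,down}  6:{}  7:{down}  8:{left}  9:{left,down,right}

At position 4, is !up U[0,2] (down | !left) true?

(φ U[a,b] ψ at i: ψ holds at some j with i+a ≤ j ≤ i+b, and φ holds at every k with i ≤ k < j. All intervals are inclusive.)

Need some j in [4,6] with (down | !left), and !up at every k in [4,j-1].
  j=4: (down | !left) holds; no prefix to check → satisfied.

True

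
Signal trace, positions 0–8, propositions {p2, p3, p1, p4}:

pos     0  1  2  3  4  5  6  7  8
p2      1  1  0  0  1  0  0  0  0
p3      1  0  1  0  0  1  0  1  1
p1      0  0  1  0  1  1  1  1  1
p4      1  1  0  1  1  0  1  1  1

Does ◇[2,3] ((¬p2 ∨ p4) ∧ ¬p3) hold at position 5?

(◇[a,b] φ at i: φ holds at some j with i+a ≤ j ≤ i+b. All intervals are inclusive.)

Check ((¬p2 ∨ p4) ∧ ¬p3) at each j in [7,8]:
  j=7: false
  j=8: false
No position in the window satisfies it → formula fails.

No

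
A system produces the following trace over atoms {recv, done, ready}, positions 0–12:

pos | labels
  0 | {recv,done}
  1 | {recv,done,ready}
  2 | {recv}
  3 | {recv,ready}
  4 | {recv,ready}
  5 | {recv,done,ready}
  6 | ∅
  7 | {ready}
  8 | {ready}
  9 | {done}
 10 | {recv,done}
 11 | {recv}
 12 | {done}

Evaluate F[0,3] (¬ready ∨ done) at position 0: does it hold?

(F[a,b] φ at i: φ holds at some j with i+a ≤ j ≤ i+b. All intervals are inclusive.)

Check (¬ready ∨ done) at each j in [0,3]:
  j=0: true
  j=1: true
  j=2: true
  j=3: false
Found at j=0 → formula holds.

True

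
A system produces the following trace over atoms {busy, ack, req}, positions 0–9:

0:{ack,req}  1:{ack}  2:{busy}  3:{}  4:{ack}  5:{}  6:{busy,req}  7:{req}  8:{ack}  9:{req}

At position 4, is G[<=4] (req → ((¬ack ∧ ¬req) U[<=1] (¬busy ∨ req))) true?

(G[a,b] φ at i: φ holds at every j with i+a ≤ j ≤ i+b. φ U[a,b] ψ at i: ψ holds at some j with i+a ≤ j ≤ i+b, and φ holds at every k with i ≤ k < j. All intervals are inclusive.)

Check (req → ((¬ack ∧ ¬req) U[<=1] (¬busy ∨ req))) at every j in [4,8]:
  j=4: antecedent false → ✓
  j=5: antecedent false → ✓
  j=6: antecedent true; consequent holds → ✓
  j=7: antecedent true; consequent holds → ✓
  j=8: antecedent false → ✓
All positions satisfy it → formula holds.

True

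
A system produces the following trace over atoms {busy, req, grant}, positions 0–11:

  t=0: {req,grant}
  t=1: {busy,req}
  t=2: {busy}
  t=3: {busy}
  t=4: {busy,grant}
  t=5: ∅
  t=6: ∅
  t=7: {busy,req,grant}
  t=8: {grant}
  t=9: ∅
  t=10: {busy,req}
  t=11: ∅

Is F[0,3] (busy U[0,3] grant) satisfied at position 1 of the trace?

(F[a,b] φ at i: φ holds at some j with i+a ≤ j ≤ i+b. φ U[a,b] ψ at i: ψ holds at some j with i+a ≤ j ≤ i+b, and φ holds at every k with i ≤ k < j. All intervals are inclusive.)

Check (busy U[0,3] grant) at each j in [1,4]:
  j=1: holds
  j=2: holds
  j=3: holds
  j=4: holds
Found at j=1 → formula holds.

True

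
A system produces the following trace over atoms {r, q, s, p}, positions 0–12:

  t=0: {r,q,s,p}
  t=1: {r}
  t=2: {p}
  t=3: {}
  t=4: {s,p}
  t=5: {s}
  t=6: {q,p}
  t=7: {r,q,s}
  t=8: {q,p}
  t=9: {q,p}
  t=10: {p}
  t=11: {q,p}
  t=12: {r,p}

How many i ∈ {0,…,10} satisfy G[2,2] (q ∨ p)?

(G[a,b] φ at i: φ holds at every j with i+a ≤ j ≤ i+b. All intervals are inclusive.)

Evaluate at each i in [0,10]:
  i=0: ✓ (all of [2,2])
  i=1: ✗ (fails at j=3)
  i=2: ✓ (all of [4,4])
  i=3: ✗ (fails at j=5)
  i=4: ✓ (all of [6,6])
  i=5: ✓ (all of [7,7])
  i=6: ✓ (all of [8,8])
  i=7: ✓ (all of [9,9])
  i=8: ✓ (all of [10,10])
  i=9: ✓ (all of [11,11])
  i=10: ✓ (all of [12,12])
Positions where it holds: {0, 2, 4, 5, 6, 7, 8, 9, 10} → 9.

9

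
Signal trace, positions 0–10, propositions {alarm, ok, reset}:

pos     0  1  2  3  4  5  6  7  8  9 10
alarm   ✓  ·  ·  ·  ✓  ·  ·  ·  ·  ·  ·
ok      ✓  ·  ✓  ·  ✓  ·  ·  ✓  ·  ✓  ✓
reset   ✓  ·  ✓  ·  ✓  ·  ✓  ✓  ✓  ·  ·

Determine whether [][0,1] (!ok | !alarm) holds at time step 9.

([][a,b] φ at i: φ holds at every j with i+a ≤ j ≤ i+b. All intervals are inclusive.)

Check (!ok | !alarm) at every j in [9,10]:
  j=9: true
  j=10: true
All positions satisfy it → formula holds.

True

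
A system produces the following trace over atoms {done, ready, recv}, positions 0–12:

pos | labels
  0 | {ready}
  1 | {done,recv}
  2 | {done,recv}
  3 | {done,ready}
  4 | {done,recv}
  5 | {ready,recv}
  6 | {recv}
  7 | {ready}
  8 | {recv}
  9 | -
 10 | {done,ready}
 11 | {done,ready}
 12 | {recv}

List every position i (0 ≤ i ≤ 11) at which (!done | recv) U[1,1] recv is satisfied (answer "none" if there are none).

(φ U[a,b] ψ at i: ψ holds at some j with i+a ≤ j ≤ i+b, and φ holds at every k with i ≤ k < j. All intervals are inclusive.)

Evaluate at each i in [0,11]:
  i=0: ✓ (rhs at j=1; lhs holds on [0,0])
  i=1: ✓ (rhs at j=2; lhs holds on [1,1])
  i=2: ✗ (no rhs in [3,3])
  i=3: ✗ (lhs fails at k=3 before rhs at j=4)
  i=4: ✓ (rhs at j=5; lhs holds on [4,4])
  i=5: ✓ (rhs at j=6; lhs holds on [5,5])
  i=6: ✗ (no rhs in [7,7])
  i=7: ✓ (rhs at j=8; lhs holds on [7,7])
  i=8: ✗ (no rhs in [9,9])
  i=9: ✗ (no rhs in [10,10])
  i=10: ✗ (no rhs in [11,11])
  i=11: ✗ (lhs fails at k=11 before rhs at j=12)

0, 1, 4, 5, 7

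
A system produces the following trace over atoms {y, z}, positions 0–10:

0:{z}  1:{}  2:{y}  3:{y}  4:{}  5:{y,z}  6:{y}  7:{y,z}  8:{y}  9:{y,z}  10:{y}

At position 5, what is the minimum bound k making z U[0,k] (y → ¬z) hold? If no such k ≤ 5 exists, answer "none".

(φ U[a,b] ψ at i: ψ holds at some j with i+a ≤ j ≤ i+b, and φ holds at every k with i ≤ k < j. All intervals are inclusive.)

1

Need earliest j ≥ 5 with (y → ¬z), and z at every k in [5,j-1].
  j=5: rhs fails.
  j=6: rhs holds; lhs holds on [5,5]. k = 1.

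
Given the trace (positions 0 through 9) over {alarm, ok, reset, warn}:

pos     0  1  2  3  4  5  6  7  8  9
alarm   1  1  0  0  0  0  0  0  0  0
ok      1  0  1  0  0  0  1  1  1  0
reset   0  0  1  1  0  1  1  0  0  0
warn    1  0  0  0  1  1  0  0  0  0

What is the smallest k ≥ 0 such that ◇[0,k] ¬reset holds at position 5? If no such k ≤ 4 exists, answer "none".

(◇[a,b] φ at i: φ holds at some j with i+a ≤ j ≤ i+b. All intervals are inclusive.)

2

Scan j = 5,6,… for ¬reset:
  j=5: fails
  j=6: fails
  j=7: holds
First hit at j=7, so smallest k = 7-5 = 2.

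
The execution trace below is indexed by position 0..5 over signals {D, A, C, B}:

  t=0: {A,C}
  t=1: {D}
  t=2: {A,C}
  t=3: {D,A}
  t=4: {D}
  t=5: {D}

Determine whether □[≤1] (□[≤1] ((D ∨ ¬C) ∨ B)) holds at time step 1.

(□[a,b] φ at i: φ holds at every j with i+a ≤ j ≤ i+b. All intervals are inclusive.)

Check □[≤1] ((D ∨ ¬C) ∨ B) at every j in [1,2]:
  j=1: fails at 2
  j=2: fails at 2
Fails at j=1 → formula fails.

False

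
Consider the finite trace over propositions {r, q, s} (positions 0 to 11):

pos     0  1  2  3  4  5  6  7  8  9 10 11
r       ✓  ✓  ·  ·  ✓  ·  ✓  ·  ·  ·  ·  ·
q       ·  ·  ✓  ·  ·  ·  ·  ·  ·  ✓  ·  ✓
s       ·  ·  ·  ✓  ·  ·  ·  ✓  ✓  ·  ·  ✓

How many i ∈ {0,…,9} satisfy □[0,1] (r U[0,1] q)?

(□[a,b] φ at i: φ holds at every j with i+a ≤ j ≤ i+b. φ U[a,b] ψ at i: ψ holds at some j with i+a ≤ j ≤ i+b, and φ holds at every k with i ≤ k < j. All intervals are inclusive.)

1

Evaluate at each i in [0,9]:
  i=0: ✗ (fails at j=0)
  i=1: ✓ (all of [1,2])
  i=2: ✗ (fails at j=3)
  i=3: ✗ (fails at j=3)
  i=4: ✗ (fails at j=4)
  i=5: ✗ (fails at j=5)
  i=6: ✗ (fails at j=6)
  i=7: ✗ (fails at j=7)
  i=8: ✗ (fails at j=8)
  i=9: ✗ (fails at j=10)
Positions where it holds: {1} → 1.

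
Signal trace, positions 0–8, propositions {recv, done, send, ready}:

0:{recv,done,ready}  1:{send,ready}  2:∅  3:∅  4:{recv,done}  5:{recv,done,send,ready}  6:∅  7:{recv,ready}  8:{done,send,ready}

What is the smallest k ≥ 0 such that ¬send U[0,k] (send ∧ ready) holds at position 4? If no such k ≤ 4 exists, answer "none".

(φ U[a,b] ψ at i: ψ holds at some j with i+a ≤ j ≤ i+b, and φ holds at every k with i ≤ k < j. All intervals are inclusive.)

Need earliest j ≥ 4 with (send ∧ ready), and ¬send at every k in [4,j-1].
  j=4: rhs fails.
  j=5: rhs holds; lhs holds on [4,4]. k = 1.

1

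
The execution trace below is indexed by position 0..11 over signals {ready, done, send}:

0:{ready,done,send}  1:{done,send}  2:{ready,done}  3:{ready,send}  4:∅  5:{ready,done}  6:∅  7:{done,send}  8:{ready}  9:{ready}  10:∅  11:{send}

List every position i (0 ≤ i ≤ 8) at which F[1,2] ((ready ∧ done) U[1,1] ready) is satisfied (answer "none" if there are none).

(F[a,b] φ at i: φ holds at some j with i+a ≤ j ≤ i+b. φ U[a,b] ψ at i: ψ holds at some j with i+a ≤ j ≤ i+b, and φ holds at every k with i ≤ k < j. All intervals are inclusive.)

0, 1

Evaluate at each i in [0,8]:
  i=0: ✓ (witness j=2)
  i=1: ✓ (witness j=2)
  i=2: ✗ (none in [3,4])
  i=3: ✗ (none in [4,5])
  i=4: ✗ (none in [5,6])
  i=5: ✗ (none in [6,7])
  i=6: ✗ (none in [7,8])
  i=7: ✗ (none in [8,9])
  i=8: ✗ (none in [9,10])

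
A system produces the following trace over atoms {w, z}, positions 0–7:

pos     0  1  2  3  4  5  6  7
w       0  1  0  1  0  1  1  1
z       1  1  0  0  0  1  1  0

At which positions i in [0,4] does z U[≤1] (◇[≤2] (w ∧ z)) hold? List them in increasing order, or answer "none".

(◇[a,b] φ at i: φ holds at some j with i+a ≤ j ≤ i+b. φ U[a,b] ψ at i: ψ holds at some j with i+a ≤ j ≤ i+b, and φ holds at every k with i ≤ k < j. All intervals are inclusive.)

Evaluate at each i in [0,4]:
  i=0: ✓ (rhs at j=0)
  i=1: ✓ (rhs at j=1)
  i=2: ✗ (lhs fails at k=2 before rhs at j=3)
  i=3: ✓ (rhs at j=3)
  i=4: ✓ (rhs at j=4)

0, 1, 3, 4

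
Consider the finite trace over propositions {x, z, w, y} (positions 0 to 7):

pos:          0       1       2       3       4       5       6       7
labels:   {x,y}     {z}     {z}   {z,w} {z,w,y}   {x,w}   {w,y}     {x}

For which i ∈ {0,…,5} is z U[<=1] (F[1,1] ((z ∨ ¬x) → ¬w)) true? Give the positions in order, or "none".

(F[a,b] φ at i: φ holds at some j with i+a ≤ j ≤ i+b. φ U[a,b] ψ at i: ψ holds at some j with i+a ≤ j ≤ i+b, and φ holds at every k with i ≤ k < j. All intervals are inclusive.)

Evaluate at each i in [0,5]:
  i=0: ✓ (rhs at j=0)
  i=1: ✓ (rhs at j=1)
  i=2: ✗ (no rhs in [2,3])
  i=3: ✓ (rhs at j=4; lhs holds on [3,3])
  i=4: ✓ (rhs at j=4)
  i=5: ✗ (lhs fails at k=5 before rhs at j=6)

0, 1, 3, 4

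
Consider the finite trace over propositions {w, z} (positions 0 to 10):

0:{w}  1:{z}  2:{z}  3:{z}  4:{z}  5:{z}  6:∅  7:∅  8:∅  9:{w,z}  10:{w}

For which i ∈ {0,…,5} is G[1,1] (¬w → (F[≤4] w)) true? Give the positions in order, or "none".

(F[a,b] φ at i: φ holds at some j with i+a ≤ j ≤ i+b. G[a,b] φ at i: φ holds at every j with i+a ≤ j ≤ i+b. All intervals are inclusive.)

4, 5

Evaluate at each i in [0,5]:
  i=0: ✗ (fails at j=1)
  i=1: ✗ (fails at j=2)
  i=2: ✗ (fails at j=3)
  i=3: ✗ (fails at j=4)
  i=4: ✓ (all of [5,5])
  i=5: ✓ (all of [6,6])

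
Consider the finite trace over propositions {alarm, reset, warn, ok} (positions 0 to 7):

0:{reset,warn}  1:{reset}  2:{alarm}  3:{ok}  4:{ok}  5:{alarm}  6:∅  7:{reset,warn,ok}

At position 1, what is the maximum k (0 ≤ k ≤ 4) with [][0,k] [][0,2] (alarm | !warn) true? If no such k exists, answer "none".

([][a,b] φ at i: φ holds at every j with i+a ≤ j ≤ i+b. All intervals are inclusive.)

3

[][0,2] (alarm | !warn) must hold from j=1 onward; find where it first fails.
  j=1: holds
  j=2: holds
  j=3: holds
  j=4: holds
  j=5: fails
Holds on [1,4], so largest k = 3.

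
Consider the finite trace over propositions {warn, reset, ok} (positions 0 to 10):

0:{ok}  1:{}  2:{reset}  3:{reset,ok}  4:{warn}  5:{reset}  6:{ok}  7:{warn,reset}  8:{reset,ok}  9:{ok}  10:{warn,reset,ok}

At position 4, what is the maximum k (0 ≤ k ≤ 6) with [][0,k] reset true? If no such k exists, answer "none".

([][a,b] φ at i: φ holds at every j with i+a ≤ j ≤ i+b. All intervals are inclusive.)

reset must hold from j=4 onward; find where it first fails.
  j=4: fails → no k works.

none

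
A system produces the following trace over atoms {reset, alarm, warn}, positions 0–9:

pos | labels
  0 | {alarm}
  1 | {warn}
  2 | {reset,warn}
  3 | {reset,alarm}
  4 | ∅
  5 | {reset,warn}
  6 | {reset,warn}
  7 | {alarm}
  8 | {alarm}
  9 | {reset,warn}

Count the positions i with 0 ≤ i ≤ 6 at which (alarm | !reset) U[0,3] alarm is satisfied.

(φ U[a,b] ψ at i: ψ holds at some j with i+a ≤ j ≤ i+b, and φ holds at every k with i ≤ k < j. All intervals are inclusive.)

Evaluate at each i in [0,6]:
  i=0: ✓ (rhs at j=0)
  i=1: ✗ (lhs fails at k=2 before rhs at j=3)
  i=2: ✗ (lhs fails at k=2 before rhs at j=3)
  i=3: ✓ (rhs at j=3)
  i=4: ✗ (lhs fails at k=5 before rhs at j=7)
  i=5: ✗ (lhs fails at k=5 before rhs at j=7)
  i=6: ✗ (lhs fails at k=6 before rhs at j=7)
Positions where it holds: {0, 3} → 2.

2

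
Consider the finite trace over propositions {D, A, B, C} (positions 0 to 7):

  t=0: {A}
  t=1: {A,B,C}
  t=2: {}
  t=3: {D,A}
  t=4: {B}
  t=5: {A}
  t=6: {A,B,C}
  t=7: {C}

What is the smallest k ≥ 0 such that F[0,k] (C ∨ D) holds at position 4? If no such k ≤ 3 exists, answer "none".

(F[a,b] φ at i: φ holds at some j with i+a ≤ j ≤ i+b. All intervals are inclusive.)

Scan j = 4,5,… for (C ∨ D):
  j=4: fails
  j=5: fails
  j=6: holds
First hit at j=6, so smallest k = 6-4 = 2.

2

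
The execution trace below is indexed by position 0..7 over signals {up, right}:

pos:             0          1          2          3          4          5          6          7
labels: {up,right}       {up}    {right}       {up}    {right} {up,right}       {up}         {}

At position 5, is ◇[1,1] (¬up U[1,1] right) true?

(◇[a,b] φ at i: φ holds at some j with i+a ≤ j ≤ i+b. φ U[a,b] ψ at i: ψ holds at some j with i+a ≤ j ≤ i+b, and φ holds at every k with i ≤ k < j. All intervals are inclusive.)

Does not hold

Check (¬up U[1,1] right) at each j in [6,6]:
  j=6: fails
No position in the window satisfies it → formula fails.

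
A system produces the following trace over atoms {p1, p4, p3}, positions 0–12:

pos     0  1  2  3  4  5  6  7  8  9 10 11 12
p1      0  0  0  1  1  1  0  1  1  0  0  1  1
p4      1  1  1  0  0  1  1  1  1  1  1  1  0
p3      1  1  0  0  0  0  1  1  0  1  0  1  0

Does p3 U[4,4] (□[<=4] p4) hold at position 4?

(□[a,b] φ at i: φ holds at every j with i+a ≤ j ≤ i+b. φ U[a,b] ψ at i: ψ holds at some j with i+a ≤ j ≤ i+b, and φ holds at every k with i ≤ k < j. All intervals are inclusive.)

No

Need some j in [8,8] with □[<=4] p4, and p3 at every k in [4,j-1].
  j=8: □[<=4] p4 — fails at 12.
No j in the window works → until fails.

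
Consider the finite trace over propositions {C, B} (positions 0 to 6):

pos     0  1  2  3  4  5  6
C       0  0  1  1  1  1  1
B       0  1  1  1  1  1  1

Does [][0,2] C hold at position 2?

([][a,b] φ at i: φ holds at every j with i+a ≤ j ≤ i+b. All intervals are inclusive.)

Holds

Check C at every j in [2,4]:
  j=2: true
  j=3: true
  j=4: true
All positions satisfy it → formula holds.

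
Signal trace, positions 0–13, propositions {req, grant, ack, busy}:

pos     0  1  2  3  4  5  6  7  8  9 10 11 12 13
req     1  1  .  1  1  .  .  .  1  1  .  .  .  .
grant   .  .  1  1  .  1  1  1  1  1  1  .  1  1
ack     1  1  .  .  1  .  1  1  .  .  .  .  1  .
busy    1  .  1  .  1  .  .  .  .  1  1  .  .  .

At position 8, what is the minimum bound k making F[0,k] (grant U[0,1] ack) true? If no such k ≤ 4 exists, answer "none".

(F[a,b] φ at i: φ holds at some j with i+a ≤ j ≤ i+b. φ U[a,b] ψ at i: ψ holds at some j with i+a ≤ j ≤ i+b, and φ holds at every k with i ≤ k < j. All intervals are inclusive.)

4

Scan j = 8,9,… for (grant U[0,1] ack):
  j=8: fails
  j=9: fails
  j=10: fails
  j=11: fails
  j=12: holds
First hit at j=12, so smallest k = 12-8 = 4.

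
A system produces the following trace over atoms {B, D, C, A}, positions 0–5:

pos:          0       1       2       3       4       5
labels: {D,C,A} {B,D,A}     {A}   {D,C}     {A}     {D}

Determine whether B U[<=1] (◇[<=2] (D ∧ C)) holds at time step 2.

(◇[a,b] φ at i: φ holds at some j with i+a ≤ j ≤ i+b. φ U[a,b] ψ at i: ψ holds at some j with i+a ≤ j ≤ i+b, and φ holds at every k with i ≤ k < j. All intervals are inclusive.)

Holds

Need some j in [2,3] with ◇[<=2] (D ∧ C), and B at every k in [2,j-1].
  j=2: ◇[<=2] (D ∧ C) holds; no prefix to check → satisfied.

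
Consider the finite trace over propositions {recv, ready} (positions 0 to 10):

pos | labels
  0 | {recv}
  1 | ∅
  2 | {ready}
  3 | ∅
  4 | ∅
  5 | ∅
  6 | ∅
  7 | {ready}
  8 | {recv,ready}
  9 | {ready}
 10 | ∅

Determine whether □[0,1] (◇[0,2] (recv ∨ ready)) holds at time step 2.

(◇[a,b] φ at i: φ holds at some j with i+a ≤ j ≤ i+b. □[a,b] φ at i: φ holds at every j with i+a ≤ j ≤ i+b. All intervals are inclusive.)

Does not hold

Check ◇[0,2] (recv ∨ ready) at every j in [2,3]:
  j=2: holds (witness at 2)
  j=3: fails (none in [3,5])
Fails at j=3 → formula fails.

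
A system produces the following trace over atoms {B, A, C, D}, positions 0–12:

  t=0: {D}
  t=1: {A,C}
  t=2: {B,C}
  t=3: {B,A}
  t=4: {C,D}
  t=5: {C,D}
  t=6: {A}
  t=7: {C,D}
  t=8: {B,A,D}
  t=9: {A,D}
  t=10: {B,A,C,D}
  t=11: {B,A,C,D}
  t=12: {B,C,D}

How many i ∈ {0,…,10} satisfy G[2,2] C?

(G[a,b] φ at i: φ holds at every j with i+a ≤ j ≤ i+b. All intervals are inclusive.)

Evaluate at each i in [0,10]:
  i=0: ✓ (all of [2,2])
  i=1: ✗ (fails at j=3)
  i=2: ✓ (all of [4,4])
  i=3: ✓ (all of [5,5])
  i=4: ✗ (fails at j=6)
  i=5: ✓ (all of [7,7])
  i=6: ✗ (fails at j=8)
  i=7: ✗ (fails at j=9)
  i=8: ✓ (all of [10,10])
  i=9: ✓ (all of [11,11])
  i=10: ✓ (all of [12,12])
Positions where it holds: {0, 2, 3, 5, 8, 9, 10} → 7.

7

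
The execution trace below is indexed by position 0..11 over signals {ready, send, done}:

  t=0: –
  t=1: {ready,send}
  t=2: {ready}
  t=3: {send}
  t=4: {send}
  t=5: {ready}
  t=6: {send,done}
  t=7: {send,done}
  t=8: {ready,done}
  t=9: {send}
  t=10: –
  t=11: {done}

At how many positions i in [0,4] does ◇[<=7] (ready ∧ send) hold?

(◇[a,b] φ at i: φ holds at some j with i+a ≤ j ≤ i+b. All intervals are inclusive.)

2

Evaluate at each i in [0,4]:
  i=0: ✓ (witness j=1)
  i=1: ✓ (witness j=1)
  i=2: ✗ (none in [2,9])
  i=3: ✗ (none in [3,10])
  i=4: ✗ (none in [4,11])
Positions where it holds: {0, 1} → 2.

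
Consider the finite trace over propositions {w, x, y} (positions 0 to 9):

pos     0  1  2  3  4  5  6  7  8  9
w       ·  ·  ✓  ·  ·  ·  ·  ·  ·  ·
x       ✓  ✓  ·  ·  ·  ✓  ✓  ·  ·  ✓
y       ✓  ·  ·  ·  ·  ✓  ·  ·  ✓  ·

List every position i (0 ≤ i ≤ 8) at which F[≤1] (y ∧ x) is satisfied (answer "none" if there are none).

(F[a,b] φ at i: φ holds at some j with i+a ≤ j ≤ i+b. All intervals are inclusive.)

Evaluate at each i in [0,8]:
  i=0: ✓ (witness j=0)
  i=1: ✗ (none in [1,2])
  i=2: ✗ (none in [2,3])
  i=3: ✗ (none in [3,4])
  i=4: ✓ (witness j=5)
  i=5: ✓ (witness j=5)
  i=6: ✗ (none in [6,7])
  i=7: ✗ (none in [7,8])
  i=8: ✗ (none in [8,9])

0, 4, 5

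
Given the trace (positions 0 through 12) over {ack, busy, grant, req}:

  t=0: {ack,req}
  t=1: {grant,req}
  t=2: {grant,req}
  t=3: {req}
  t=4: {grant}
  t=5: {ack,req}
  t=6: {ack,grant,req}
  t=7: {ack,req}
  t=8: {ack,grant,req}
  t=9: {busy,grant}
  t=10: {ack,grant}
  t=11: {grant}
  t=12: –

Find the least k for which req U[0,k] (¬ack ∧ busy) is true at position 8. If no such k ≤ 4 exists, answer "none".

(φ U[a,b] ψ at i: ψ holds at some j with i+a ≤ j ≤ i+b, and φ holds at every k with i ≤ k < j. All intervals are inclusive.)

Need earliest j ≥ 8 with (¬ack ∧ busy), and req at every k in [8,j-1].
  j=8: rhs fails.
  j=9: rhs holds; lhs holds on [8,8]. k = 1.

1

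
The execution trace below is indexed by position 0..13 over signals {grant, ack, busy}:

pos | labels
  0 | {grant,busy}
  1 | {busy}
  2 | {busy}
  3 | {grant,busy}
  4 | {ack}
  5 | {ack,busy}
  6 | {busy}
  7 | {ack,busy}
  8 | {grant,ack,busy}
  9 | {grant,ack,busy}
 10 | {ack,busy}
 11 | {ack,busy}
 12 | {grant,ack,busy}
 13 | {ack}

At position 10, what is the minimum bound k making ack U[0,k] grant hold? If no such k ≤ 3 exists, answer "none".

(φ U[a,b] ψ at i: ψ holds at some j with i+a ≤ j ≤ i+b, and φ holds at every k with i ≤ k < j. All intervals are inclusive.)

2

Need earliest j ≥ 10 with grant, and ack at every k in [10,j-1].
  j=10: rhs fails.
  j=11: rhs fails.
  j=12: rhs holds; lhs holds on [10,11]. k = 2.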